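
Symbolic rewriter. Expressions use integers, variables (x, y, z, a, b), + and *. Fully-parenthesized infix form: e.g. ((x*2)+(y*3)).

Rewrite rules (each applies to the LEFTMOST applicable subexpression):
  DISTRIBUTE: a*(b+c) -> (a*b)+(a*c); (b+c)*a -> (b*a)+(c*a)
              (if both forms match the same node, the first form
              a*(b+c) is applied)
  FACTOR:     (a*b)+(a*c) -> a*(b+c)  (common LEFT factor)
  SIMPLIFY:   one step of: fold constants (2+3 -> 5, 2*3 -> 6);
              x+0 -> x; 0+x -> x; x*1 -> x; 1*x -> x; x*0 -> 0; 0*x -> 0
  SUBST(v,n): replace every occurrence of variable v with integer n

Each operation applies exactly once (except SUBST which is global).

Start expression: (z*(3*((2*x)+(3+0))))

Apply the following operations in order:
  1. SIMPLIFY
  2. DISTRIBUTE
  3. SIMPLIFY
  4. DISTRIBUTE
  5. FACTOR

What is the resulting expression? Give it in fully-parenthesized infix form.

Answer: (z*((3*(2*x))+9))

Derivation:
Start: (z*(3*((2*x)+(3+0))))
Apply SIMPLIFY at RRR (target: (3+0)): (z*(3*((2*x)+(3+0)))) -> (z*(3*((2*x)+3)))
Apply DISTRIBUTE at R (target: (3*((2*x)+3))): (z*(3*((2*x)+3))) -> (z*((3*(2*x))+(3*3)))
Apply SIMPLIFY at RR (target: (3*3)): (z*((3*(2*x))+(3*3))) -> (z*((3*(2*x))+9))
Apply DISTRIBUTE at root (target: (z*((3*(2*x))+9))): (z*((3*(2*x))+9)) -> ((z*(3*(2*x)))+(z*9))
Apply FACTOR at root (target: ((z*(3*(2*x)))+(z*9))): ((z*(3*(2*x)))+(z*9)) -> (z*((3*(2*x))+9))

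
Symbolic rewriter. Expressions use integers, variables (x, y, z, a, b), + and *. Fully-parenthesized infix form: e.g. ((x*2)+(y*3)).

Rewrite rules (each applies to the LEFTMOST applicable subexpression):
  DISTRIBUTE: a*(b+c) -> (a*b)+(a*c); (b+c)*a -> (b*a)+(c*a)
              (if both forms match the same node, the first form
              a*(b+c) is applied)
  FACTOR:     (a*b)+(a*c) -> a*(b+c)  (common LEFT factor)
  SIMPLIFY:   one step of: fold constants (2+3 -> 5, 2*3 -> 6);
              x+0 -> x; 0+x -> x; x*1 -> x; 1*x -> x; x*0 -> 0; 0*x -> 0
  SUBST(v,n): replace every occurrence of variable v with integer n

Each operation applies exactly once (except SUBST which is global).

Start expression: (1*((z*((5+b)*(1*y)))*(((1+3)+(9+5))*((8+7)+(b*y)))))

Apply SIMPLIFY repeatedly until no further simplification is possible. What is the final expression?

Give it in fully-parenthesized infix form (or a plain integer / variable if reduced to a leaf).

Start: (1*((z*((5+b)*(1*y)))*(((1+3)+(9+5))*((8+7)+(b*y)))))
Step 1: at root: (1*((z*((5+b)*(1*y)))*(((1+3)+(9+5))*((8+7)+(b*y))))) -> ((z*((5+b)*(1*y)))*(((1+3)+(9+5))*((8+7)+(b*y)))); overall: (1*((z*((5+b)*(1*y)))*(((1+3)+(9+5))*((8+7)+(b*y))))) -> ((z*((5+b)*(1*y)))*(((1+3)+(9+5))*((8+7)+(b*y))))
Step 2: at LRR: (1*y) -> y; overall: ((z*((5+b)*(1*y)))*(((1+3)+(9+5))*((8+7)+(b*y)))) -> ((z*((5+b)*y))*(((1+3)+(9+5))*((8+7)+(b*y))))
Step 3: at RLL: (1+3) -> 4; overall: ((z*((5+b)*y))*(((1+3)+(9+5))*((8+7)+(b*y)))) -> ((z*((5+b)*y))*((4+(9+5))*((8+7)+(b*y))))
Step 4: at RLR: (9+5) -> 14; overall: ((z*((5+b)*y))*((4+(9+5))*((8+7)+(b*y)))) -> ((z*((5+b)*y))*((4+14)*((8+7)+(b*y))))
Step 5: at RL: (4+14) -> 18; overall: ((z*((5+b)*y))*((4+14)*((8+7)+(b*y)))) -> ((z*((5+b)*y))*(18*((8+7)+(b*y))))
Step 6: at RRL: (8+7) -> 15; overall: ((z*((5+b)*y))*(18*((8+7)+(b*y)))) -> ((z*((5+b)*y))*(18*(15+(b*y))))
Fixed point: ((z*((5+b)*y))*(18*(15+(b*y))))

Answer: ((z*((5+b)*y))*(18*(15+(b*y))))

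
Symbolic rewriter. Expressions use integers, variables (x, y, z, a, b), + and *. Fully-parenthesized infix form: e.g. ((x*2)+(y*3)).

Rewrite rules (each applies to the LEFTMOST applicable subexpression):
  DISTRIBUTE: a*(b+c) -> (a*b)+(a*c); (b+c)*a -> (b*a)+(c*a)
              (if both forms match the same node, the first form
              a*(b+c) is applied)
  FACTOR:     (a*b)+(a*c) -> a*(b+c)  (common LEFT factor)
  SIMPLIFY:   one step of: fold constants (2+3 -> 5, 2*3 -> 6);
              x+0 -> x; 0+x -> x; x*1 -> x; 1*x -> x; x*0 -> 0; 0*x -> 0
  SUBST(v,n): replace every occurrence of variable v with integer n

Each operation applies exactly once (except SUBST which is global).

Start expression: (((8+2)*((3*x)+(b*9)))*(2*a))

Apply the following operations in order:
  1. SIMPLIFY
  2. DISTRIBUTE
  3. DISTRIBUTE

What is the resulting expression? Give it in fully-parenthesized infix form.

Answer: (((10*(3*x))*(2*a))+((10*(b*9))*(2*a)))

Derivation:
Start: (((8+2)*((3*x)+(b*9)))*(2*a))
Apply SIMPLIFY at LL (target: (8+2)): (((8+2)*((3*x)+(b*9)))*(2*a)) -> ((10*((3*x)+(b*9)))*(2*a))
Apply DISTRIBUTE at L (target: (10*((3*x)+(b*9)))): ((10*((3*x)+(b*9)))*(2*a)) -> (((10*(3*x))+(10*(b*9)))*(2*a))
Apply DISTRIBUTE at root (target: (((10*(3*x))+(10*(b*9)))*(2*a))): (((10*(3*x))+(10*(b*9)))*(2*a)) -> (((10*(3*x))*(2*a))+((10*(b*9))*(2*a)))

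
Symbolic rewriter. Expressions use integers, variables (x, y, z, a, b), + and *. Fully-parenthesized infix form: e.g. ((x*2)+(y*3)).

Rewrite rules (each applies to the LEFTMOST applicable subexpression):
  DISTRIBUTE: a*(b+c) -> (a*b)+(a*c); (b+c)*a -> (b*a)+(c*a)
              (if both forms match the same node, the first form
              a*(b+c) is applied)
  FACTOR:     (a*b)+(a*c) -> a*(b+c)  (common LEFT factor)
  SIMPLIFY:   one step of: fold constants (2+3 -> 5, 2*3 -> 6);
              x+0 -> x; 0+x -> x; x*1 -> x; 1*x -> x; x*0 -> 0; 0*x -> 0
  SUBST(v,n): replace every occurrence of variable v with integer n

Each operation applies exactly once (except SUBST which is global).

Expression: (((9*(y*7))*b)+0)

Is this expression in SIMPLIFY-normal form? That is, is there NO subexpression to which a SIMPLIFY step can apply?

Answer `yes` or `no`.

Expression: (((9*(y*7))*b)+0)
Scanning for simplifiable subexpressions (pre-order)...
  at root: (((9*(y*7))*b)+0) (SIMPLIFIABLE)
  at L: ((9*(y*7))*b) (not simplifiable)
  at LL: (9*(y*7)) (not simplifiable)
  at LLR: (y*7) (not simplifiable)
Found simplifiable subexpr at path root: (((9*(y*7))*b)+0)
One SIMPLIFY step would give: ((9*(y*7))*b)
-> NOT in normal form.

Answer: no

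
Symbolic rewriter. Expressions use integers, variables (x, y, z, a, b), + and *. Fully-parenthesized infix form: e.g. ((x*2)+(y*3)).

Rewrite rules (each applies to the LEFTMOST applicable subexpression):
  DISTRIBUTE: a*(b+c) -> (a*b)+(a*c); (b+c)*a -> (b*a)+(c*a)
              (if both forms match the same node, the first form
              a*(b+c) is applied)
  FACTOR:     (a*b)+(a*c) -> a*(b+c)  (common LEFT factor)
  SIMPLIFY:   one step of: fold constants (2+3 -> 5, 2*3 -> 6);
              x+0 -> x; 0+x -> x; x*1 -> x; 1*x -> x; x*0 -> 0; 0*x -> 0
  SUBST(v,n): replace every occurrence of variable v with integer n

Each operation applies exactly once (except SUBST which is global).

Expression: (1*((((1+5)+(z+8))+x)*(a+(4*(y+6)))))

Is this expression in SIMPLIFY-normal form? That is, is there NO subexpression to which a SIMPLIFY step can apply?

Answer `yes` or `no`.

Expression: (1*((((1+5)+(z+8))+x)*(a+(4*(y+6)))))
Scanning for simplifiable subexpressions (pre-order)...
  at root: (1*((((1+5)+(z+8))+x)*(a+(4*(y+6))))) (SIMPLIFIABLE)
  at R: ((((1+5)+(z+8))+x)*(a+(4*(y+6)))) (not simplifiable)
  at RL: (((1+5)+(z+8))+x) (not simplifiable)
  at RLL: ((1+5)+(z+8)) (not simplifiable)
  at RLLL: (1+5) (SIMPLIFIABLE)
  at RLLR: (z+8) (not simplifiable)
  at RR: (a+(4*(y+6))) (not simplifiable)
  at RRR: (4*(y+6)) (not simplifiable)
  at RRRR: (y+6) (not simplifiable)
Found simplifiable subexpr at path root: (1*((((1+5)+(z+8))+x)*(a+(4*(y+6)))))
One SIMPLIFY step would give: ((((1+5)+(z+8))+x)*(a+(4*(y+6))))
-> NOT in normal form.

Answer: no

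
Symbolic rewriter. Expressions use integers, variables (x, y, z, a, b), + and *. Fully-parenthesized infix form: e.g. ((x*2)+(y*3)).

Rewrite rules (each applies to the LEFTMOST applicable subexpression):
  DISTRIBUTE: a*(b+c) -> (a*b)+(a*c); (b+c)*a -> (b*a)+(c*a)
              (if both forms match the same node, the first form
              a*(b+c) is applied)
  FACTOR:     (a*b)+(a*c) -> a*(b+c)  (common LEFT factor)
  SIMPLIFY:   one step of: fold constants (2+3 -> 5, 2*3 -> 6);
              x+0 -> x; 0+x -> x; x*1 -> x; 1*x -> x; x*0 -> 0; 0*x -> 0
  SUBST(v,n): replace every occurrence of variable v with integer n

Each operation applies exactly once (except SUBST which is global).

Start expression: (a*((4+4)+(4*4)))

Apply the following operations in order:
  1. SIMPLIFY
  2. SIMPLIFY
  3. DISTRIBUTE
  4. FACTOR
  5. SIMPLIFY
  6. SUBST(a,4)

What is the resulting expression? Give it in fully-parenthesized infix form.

Start: (a*((4+4)+(4*4)))
Apply SIMPLIFY at RL (target: (4+4)): (a*((4+4)+(4*4))) -> (a*(8+(4*4)))
Apply SIMPLIFY at RR (target: (4*4)): (a*(8+(4*4))) -> (a*(8+16))
Apply DISTRIBUTE at root (target: (a*(8+16))): (a*(8+16)) -> ((a*8)+(a*16))
Apply FACTOR at root (target: ((a*8)+(a*16))): ((a*8)+(a*16)) -> (a*(8+16))
Apply SIMPLIFY at R (target: (8+16)): (a*(8+16)) -> (a*24)
Apply SUBST(a,4): (a*24) -> (4*24)

Answer: (4*24)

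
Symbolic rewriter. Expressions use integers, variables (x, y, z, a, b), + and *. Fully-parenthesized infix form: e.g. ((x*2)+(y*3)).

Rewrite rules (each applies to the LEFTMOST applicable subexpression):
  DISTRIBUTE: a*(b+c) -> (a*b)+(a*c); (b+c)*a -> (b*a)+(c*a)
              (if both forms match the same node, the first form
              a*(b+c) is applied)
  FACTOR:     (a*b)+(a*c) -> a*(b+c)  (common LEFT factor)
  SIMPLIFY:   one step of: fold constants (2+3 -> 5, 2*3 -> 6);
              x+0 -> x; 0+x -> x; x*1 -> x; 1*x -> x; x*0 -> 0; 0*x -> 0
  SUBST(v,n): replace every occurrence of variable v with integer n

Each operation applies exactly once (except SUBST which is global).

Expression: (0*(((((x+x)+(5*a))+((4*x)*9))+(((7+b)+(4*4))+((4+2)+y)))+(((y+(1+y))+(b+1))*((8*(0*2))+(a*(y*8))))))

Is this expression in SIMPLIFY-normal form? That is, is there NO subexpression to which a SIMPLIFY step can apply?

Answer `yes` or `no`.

Answer: no

Derivation:
Expression: (0*(((((x+x)+(5*a))+((4*x)*9))+(((7+b)+(4*4))+((4+2)+y)))+(((y+(1+y))+(b+1))*((8*(0*2))+(a*(y*8))))))
Scanning for simplifiable subexpressions (pre-order)...
  at root: (0*(((((x+x)+(5*a))+((4*x)*9))+(((7+b)+(4*4))+((4+2)+y)))+(((y+(1+y))+(b+1))*((8*(0*2))+(a*(y*8)))))) (SIMPLIFIABLE)
  at R: (((((x+x)+(5*a))+((4*x)*9))+(((7+b)+(4*4))+((4+2)+y)))+(((y+(1+y))+(b+1))*((8*(0*2))+(a*(y*8))))) (not simplifiable)
  at RL: ((((x+x)+(5*a))+((4*x)*9))+(((7+b)+(4*4))+((4+2)+y))) (not simplifiable)
  at RLL: (((x+x)+(5*a))+((4*x)*9)) (not simplifiable)
  at RLLL: ((x+x)+(5*a)) (not simplifiable)
  at RLLLL: (x+x) (not simplifiable)
  at RLLLR: (5*a) (not simplifiable)
  at RLLR: ((4*x)*9) (not simplifiable)
  at RLLRL: (4*x) (not simplifiable)
  at RLR: (((7+b)+(4*4))+((4+2)+y)) (not simplifiable)
  at RLRL: ((7+b)+(4*4)) (not simplifiable)
  at RLRLL: (7+b) (not simplifiable)
  at RLRLR: (4*4) (SIMPLIFIABLE)
  at RLRR: ((4+2)+y) (not simplifiable)
  at RLRRL: (4+2) (SIMPLIFIABLE)
  at RR: (((y+(1+y))+(b+1))*((8*(0*2))+(a*(y*8)))) (not simplifiable)
  at RRL: ((y+(1+y))+(b+1)) (not simplifiable)
  at RRLL: (y+(1+y)) (not simplifiable)
  at RRLLR: (1+y) (not simplifiable)
  at RRLR: (b+1) (not simplifiable)
  at RRR: ((8*(0*2))+(a*(y*8))) (not simplifiable)
  at RRRL: (8*(0*2)) (not simplifiable)
  at RRRLR: (0*2) (SIMPLIFIABLE)
  at RRRR: (a*(y*8)) (not simplifiable)
  at RRRRR: (y*8) (not simplifiable)
Found simplifiable subexpr at path root: (0*(((((x+x)+(5*a))+((4*x)*9))+(((7+b)+(4*4))+((4+2)+y)))+(((y+(1+y))+(b+1))*((8*(0*2))+(a*(y*8))))))
One SIMPLIFY step would give: 0
-> NOT in normal form.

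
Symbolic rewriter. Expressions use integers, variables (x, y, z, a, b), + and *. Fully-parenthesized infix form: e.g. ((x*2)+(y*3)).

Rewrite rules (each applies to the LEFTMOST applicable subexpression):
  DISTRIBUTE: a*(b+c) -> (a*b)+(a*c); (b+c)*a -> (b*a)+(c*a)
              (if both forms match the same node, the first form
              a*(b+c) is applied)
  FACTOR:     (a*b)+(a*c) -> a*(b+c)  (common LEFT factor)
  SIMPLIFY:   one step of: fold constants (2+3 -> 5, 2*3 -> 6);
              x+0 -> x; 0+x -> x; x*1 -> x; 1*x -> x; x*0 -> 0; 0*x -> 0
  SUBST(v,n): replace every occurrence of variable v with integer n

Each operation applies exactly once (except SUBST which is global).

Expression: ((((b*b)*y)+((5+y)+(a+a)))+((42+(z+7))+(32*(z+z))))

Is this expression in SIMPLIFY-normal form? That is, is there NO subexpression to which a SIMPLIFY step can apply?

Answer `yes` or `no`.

Answer: yes

Derivation:
Expression: ((((b*b)*y)+((5+y)+(a+a)))+((42+(z+7))+(32*(z+z))))
Scanning for simplifiable subexpressions (pre-order)...
  at root: ((((b*b)*y)+((5+y)+(a+a)))+((42+(z+7))+(32*(z+z)))) (not simplifiable)
  at L: (((b*b)*y)+((5+y)+(a+a))) (not simplifiable)
  at LL: ((b*b)*y) (not simplifiable)
  at LLL: (b*b) (not simplifiable)
  at LR: ((5+y)+(a+a)) (not simplifiable)
  at LRL: (5+y) (not simplifiable)
  at LRR: (a+a) (not simplifiable)
  at R: ((42+(z+7))+(32*(z+z))) (not simplifiable)
  at RL: (42+(z+7)) (not simplifiable)
  at RLR: (z+7) (not simplifiable)
  at RR: (32*(z+z)) (not simplifiable)
  at RRR: (z+z) (not simplifiable)
Result: no simplifiable subexpression found -> normal form.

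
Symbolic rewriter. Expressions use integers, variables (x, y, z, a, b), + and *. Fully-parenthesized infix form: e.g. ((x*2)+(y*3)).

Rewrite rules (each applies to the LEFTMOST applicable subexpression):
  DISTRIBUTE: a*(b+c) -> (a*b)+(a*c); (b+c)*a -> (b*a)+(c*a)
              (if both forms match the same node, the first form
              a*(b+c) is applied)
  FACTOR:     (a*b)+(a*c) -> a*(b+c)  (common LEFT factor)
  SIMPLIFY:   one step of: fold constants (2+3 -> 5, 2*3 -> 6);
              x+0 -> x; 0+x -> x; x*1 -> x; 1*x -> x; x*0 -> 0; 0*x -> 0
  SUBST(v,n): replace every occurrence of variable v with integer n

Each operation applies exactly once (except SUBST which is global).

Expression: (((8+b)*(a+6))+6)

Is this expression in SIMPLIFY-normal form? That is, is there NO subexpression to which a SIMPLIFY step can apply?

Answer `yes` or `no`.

Answer: yes

Derivation:
Expression: (((8+b)*(a+6))+6)
Scanning for simplifiable subexpressions (pre-order)...
  at root: (((8+b)*(a+6))+6) (not simplifiable)
  at L: ((8+b)*(a+6)) (not simplifiable)
  at LL: (8+b) (not simplifiable)
  at LR: (a+6) (not simplifiable)
Result: no simplifiable subexpression found -> normal form.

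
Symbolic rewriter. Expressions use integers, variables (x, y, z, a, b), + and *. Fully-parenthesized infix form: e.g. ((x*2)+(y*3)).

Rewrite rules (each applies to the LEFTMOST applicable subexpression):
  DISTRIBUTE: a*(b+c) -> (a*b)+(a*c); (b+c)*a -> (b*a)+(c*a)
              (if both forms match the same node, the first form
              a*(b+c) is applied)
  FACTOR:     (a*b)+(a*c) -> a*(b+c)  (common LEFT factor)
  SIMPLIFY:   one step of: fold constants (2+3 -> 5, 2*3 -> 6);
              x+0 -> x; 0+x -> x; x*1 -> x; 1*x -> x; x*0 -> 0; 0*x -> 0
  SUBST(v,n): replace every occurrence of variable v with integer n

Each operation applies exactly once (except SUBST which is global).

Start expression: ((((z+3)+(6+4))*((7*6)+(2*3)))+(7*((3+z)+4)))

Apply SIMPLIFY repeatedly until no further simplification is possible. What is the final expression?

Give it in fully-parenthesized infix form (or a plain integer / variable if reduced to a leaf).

Answer: ((((z+3)+10)*48)+(7*((3+z)+4)))

Derivation:
Start: ((((z+3)+(6+4))*((7*6)+(2*3)))+(7*((3+z)+4)))
Step 1: at LLR: (6+4) -> 10; overall: ((((z+3)+(6+4))*((7*6)+(2*3)))+(7*((3+z)+4))) -> ((((z+3)+10)*((7*6)+(2*3)))+(7*((3+z)+4)))
Step 2: at LRL: (7*6) -> 42; overall: ((((z+3)+10)*((7*6)+(2*3)))+(7*((3+z)+4))) -> ((((z+3)+10)*(42+(2*3)))+(7*((3+z)+4)))
Step 3: at LRR: (2*3) -> 6; overall: ((((z+3)+10)*(42+(2*3)))+(7*((3+z)+4))) -> ((((z+3)+10)*(42+6))+(7*((3+z)+4)))
Step 4: at LR: (42+6) -> 48; overall: ((((z+3)+10)*(42+6))+(7*((3+z)+4))) -> ((((z+3)+10)*48)+(7*((3+z)+4)))
Fixed point: ((((z+3)+10)*48)+(7*((3+z)+4)))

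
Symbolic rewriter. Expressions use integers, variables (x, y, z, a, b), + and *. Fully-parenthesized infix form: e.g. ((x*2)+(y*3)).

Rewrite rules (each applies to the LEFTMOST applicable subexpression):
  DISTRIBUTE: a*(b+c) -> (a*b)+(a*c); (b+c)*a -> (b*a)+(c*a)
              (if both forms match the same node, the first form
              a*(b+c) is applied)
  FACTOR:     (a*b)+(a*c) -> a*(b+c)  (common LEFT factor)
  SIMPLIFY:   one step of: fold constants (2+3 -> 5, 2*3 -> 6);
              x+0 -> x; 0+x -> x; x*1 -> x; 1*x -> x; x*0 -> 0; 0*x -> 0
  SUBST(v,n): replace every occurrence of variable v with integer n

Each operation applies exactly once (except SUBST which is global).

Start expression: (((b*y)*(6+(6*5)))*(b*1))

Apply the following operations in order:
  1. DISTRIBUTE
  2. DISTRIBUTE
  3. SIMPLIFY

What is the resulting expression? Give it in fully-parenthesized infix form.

Start: (((b*y)*(6+(6*5)))*(b*1))
Apply DISTRIBUTE at L (target: ((b*y)*(6+(6*5)))): (((b*y)*(6+(6*5)))*(b*1)) -> ((((b*y)*6)+((b*y)*(6*5)))*(b*1))
Apply DISTRIBUTE at root (target: ((((b*y)*6)+((b*y)*(6*5)))*(b*1))): ((((b*y)*6)+((b*y)*(6*5)))*(b*1)) -> ((((b*y)*6)*(b*1))+(((b*y)*(6*5))*(b*1)))
Apply SIMPLIFY at LR (target: (b*1)): ((((b*y)*6)*(b*1))+(((b*y)*(6*5))*(b*1))) -> ((((b*y)*6)*b)+(((b*y)*(6*5))*(b*1)))

Answer: ((((b*y)*6)*b)+(((b*y)*(6*5))*(b*1)))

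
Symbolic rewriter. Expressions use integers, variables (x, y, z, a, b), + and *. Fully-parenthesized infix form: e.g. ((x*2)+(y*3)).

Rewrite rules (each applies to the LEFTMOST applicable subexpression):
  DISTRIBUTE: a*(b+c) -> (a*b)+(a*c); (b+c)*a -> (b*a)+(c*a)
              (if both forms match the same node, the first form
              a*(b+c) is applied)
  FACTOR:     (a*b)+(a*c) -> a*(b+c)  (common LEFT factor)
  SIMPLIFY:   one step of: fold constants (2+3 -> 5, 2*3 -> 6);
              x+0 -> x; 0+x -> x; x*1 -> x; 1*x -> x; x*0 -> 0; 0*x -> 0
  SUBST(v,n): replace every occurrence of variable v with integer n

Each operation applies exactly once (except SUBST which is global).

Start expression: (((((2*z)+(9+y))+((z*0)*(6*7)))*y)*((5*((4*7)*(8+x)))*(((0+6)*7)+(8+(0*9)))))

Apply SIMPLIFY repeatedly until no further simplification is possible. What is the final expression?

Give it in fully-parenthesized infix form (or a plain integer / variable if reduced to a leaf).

Answer: ((((2*z)+(9+y))*y)*((5*(28*(8+x)))*50))

Derivation:
Start: (((((2*z)+(9+y))+((z*0)*(6*7)))*y)*((5*((4*7)*(8+x)))*(((0+6)*7)+(8+(0*9)))))
Step 1: at LLRL: (z*0) -> 0; overall: (((((2*z)+(9+y))+((z*0)*(6*7)))*y)*((5*((4*7)*(8+x)))*(((0+6)*7)+(8+(0*9))))) -> (((((2*z)+(9+y))+(0*(6*7)))*y)*((5*((4*7)*(8+x)))*(((0+6)*7)+(8+(0*9)))))
Step 2: at LLR: (0*(6*7)) -> 0; overall: (((((2*z)+(9+y))+(0*(6*7)))*y)*((5*((4*7)*(8+x)))*(((0+6)*7)+(8+(0*9))))) -> (((((2*z)+(9+y))+0)*y)*((5*((4*7)*(8+x)))*(((0+6)*7)+(8+(0*9)))))
Step 3: at LL: (((2*z)+(9+y))+0) -> ((2*z)+(9+y)); overall: (((((2*z)+(9+y))+0)*y)*((5*((4*7)*(8+x)))*(((0+6)*7)+(8+(0*9))))) -> ((((2*z)+(9+y))*y)*((5*((4*7)*(8+x)))*(((0+6)*7)+(8+(0*9)))))
Step 4: at RLRL: (4*7) -> 28; overall: ((((2*z)+(9+y))*y)*((5*((4*7)*(8+x)))*(((0+6)*7)+(8+(0*9))))) -> ((((2*z)+(9+y))*y)*((5*(28*(8+x)))*(((0+6)*7)+(8+(0*9)))))
Step 5: at RRLL: (0+6) -> 6; overall: ((((2*z)+(9+y))*y)*((5*(28*(8+x)))*(((0+6)*7)+(8+(0*9))))) -> ((((2*z)+(9+y))*y)*((5*(28*(8+x)))*((6*7)+(8+(0*9)))))
Step 6: at RRL: (6*7) -> 42; overall: ((((2*z)+(9+y))*y)*((5*(28*(8+x)))*((6*7)+(8+(0*9))))) -> ((((2*z)+(9+y))*y)*((5*(28*(8+x)))*(42+(8+(0*9)))))
Step 7: at RRRR: (0*9) -> 0; overall: ((((2*z)+(9+y))*y)*((5*(28*(8+x)))*(42+(8+(0*9))))) -> ((((2*z)+(9+y))*y)*((5*(28*(8+x)))*(42+(8+0))))
Step 8: at RRR: (8+0) -> 8; overall: ((((2*z)+(9+y))*y)*((5*(28*(8+x)))*(42+(8+0)))) -> ((((2*z)+(9+y))*y)*((5*(28*(8+x)))*(42+8)))
Step 9: at RR: (42+8) -> 50; overall: ((((2*z)+(9+y))*y)*((5*(28*(8+x)))*(42+8))) -> ((((2*z)+(9+y))*y)*((5*(28*(8+x)))*50))
Fixed point: ((((2*z)+(9+y))*y)*((5*(28*(8+x)))*50))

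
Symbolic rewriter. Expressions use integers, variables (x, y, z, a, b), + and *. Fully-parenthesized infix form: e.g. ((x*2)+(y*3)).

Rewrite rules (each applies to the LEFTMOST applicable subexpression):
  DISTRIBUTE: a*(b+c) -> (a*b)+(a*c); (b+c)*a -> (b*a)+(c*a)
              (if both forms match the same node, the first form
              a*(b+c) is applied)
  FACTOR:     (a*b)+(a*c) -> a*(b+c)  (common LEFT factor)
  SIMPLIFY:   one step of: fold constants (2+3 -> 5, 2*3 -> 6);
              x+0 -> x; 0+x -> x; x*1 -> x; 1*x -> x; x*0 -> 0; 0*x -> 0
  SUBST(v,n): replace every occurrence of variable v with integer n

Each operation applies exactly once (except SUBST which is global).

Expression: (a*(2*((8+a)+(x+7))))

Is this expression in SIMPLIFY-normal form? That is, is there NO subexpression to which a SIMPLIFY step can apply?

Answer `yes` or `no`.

Answer: yes

Derivation:
Expression: (a*(2*((8+a)+(x+7))))
Scanning for simplifiable subexpressions (pre-order)...
  at root: (a*(2*((8+a)+(x+7)))) (not simplifiable)
  at R: (2*((8+a)+(x+7))) (not simplifiable)
  at RR: ((8+a)+(x+7)) (not simplifiable)
  at RRL: (8+a) (not simplifiable)
  at RRR: (x+7) (not simplifiable)
Result: no simplifiable subexpression found -> normal form.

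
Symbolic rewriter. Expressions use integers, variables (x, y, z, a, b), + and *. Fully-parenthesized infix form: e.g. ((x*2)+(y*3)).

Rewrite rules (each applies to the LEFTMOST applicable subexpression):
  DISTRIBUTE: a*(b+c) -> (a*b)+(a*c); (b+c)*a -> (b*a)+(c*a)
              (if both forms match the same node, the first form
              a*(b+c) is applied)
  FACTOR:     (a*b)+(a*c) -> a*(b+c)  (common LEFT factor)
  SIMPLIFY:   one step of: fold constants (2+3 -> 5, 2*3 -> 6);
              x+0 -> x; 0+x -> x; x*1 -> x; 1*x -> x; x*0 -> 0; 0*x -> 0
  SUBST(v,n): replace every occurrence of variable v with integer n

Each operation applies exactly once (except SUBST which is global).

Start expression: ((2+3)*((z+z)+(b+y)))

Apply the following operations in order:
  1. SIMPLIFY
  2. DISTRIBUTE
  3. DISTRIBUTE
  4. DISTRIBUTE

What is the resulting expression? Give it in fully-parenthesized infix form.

Start: ((2+3)*((z+z)+(b+y)))
Apply SIMPLIFY at L (target: (2+3)): ((2+3)*((z+z)+(b+y))) -> (5*((z+z)+(b+y)))
Apply DISTRIBUTE at root (target: (5*((z+z)+(b+y)))): (5*((z+z)+(b+y))) -> ((5*(z+z))+(5*(b+y)))
Apply DISTRIBUTE at L (target: (5*(z+z))): ((5*(z+z))+(5*(b+y))) -> (((5*z)+(5*z))+(5*(b+y)))
Apply DISTRIBUTE at R (target: (5*(b+y))): (((5*z)+(5*z))+(5*(b+y))) -> (((5*z)+(5*z))+((5*b)+(5*y)))

Answer: (((5*z)+(5*z))+((5*b)+(5*y)))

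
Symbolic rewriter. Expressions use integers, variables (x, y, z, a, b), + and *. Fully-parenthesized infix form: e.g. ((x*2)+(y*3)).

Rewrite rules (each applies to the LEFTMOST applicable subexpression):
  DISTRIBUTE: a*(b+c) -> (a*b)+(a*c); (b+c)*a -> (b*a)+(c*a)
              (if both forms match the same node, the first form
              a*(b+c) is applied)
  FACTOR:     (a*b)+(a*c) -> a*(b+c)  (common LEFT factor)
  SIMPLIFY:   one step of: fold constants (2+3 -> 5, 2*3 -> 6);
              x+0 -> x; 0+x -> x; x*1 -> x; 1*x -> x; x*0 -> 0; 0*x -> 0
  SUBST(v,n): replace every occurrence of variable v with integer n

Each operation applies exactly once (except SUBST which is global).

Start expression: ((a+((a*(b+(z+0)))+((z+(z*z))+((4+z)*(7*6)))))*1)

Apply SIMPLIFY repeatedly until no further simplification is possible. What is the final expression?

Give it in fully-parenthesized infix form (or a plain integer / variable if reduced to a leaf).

Start: ((a+((a*(b+(z+0)))+((z+(z*z))+((4+z)*(7*6)))))*1)
Step 1: at root: ((a+((a*(b+(z+0)))+((z+(z*z))+((4+z)*(7*6)))))*1) -> (a+((a*(b+(z+0)))+((z+(z*z))+((4+z)*(7*6))))); overall: ((a+((a*(b+(z+0)))+((z+(z*z))+((4+z)*(7*6)))))*1) -> (a+((a*(b+(z+0)))+((z+(z*z))+((4+z)*(7*6)))))
Step 2: at RLRR: (z+0) -> z; overall: (a+((a*(b+(z+0)))+((z+(z*z))+((4+z)*(7*6))))) -> (a+((a*(b+z))+((z+(z*z))+((4+z)*(7*6)))))
Step 3: at RRRR: (7*6) -> 42; overall: (a+((a*(b+z))+((z+(z*z))+((4+z)*(7*6))))) -> (a+((a*(b+z))+((z+(z*z))+((4+z)*42))))
Fixed point: (a+((a*(b+z))+((z+(z*z))+((4+z)*42))))

Answer: (a+((a*(b+z))+((z+(z*z))+((4+z)*42))))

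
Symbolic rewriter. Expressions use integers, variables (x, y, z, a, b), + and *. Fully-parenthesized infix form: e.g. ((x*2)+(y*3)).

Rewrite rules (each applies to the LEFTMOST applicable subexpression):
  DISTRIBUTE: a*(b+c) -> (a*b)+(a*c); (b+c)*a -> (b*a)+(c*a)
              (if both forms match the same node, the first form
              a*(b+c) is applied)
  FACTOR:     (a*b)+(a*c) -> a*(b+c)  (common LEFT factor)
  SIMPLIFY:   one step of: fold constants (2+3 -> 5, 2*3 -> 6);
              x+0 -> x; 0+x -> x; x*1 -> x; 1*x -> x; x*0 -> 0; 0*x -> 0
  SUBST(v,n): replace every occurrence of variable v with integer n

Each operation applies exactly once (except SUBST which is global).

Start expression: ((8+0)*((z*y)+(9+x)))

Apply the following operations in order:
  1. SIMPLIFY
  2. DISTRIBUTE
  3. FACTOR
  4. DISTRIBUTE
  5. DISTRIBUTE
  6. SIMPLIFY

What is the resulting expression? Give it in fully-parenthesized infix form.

Start: ((8+0)*((z*y)+(9+x)))
Apply SIMPLIFY at L (target: (8+0)): ((8+0)*((z*y)+(9+x))) -> (8*((z*y)+(9+x)))
Apply DISTRIBUTE at root (target: (8*((z*y)+(9+x)))): (8*((z*y)+(9+x))) -> ((8*(z*y))+(8*(9+x)))
Apply FACTOR at root (target: ((8*(z*y))+(8*(9+x)))): ((8*(z*y))+(8*(9+x))) -> (8*((z*y)+(9+x)))
Apply DISTRIBUTE at root (target: (8*((z*y)+(9+x)))): (8*((z*y)+(9+x))) -> ((8*(z*y))+(8*(9+x)))
Apply DISTRIBUTE at R (target: (8*(9+x))): ((8*(z*y))+(8*(9+x))) -> ((8*(z*y))+((8*9)+(8*x)))
Apply SIMPLIFY at RL (target: (8*9)): ((8*(z*y))+((8*9)+(8*x))) -> ((8*(z*y))+(72+(8*x)))

Answer: ((8*(z*y))+(72+(8*x)))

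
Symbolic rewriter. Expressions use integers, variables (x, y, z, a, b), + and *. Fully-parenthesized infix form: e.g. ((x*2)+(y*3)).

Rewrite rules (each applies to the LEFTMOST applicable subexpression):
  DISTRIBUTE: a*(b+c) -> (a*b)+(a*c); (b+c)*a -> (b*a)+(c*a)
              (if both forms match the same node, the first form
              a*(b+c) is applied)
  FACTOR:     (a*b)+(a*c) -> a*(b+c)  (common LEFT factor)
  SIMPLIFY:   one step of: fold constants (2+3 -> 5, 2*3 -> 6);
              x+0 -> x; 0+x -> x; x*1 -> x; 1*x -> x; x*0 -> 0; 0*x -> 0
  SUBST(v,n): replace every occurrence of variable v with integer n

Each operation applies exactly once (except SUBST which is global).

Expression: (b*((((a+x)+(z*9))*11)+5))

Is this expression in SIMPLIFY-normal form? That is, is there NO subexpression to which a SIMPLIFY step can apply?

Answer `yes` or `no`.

Expression: (b*((((a+x)+(z*9))*11)+5))
Scanning for simplifiable subexpressions (pre-order)...
  at root: (b*((((a+x)+(z*9))*11)+5)) (not simplifiable)
  at R: ((((a+x)+(z*9))*11)+5) (not simplifiable)
  at RL: (((a+x)+(z*9))*11) (not simplifiable)
  at RLL: ((a+x)+(z*9)) (not simplifiable)
  at RLLL: (a+x) (not simplifiable)
  at RLLR: (z*9) (not simplifiable)
Result: no simplifiable subexpression found -> normal form.

Answer: yes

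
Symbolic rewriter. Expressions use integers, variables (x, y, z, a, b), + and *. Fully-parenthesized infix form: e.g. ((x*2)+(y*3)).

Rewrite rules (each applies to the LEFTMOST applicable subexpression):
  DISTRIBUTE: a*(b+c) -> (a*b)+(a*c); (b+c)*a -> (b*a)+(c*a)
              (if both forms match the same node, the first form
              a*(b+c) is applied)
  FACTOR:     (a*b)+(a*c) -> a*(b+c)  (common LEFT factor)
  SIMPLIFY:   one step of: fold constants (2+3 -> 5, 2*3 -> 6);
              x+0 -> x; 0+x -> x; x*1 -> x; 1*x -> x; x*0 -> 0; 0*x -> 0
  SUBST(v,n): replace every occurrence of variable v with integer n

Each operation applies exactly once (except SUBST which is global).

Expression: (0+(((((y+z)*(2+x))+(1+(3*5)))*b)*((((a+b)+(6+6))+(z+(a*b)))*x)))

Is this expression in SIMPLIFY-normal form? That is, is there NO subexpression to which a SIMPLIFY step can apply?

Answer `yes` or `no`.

Expression: (0+(((((y+z)*(2+x))+(1+(3*5)))*b)*((((a+b)+(6+6))+(z+(a*b)))*x)))
Scanning for simplifiable subexpressions (pre-order)...
  at root: (0+(((((y+z)*(2+x))+(1+(3*5)))*b)*((((a+b)+(6+6))+(z+(a*b)))*x))) (SIMPLIFIABLE)
  at R: (((((y+z)*(2+x))+(1+(3*5)))*b)*((((a+b)+(6+6))+(z+(a*b)))*x)) (not simplifiable)
  at RL: ((((y+z)*(2+x))+(1+(3*5)))*b) (not simplifiable)
  at RLL: (((y+z)*(2+x))+(1+(3*5))) (not simplifiable)
  at RLLL: ((y+z)*(2+x)) (not simplifiable)
  at RLLLL: (y+z) (not simplifiable)
  at RLLLR: (2+x) (not simplifiable)
  at RLLR: (1+(3*5)) (not simplifiable)
  at RLLRR: (3*5) (SIMPLIFIABLE)
  at RR: ((((a+b)+(6+6))+(z+(a*b)))*x) (not simplifiable)
  at RRL: (((a+b)+(6+6))+(z+(a*b))) (not simplifiable)
  at RRLL: ((a+b)+(6+6)) (not simplifiable)
  at RRLLL: (a+b) (not simplifiable)
  at RRLLR: (6+6) (SIMPLIFIABLE)
  at RRLR: (z+(a*b)) (not simplifiable)
  at RRLRR: (a*b) (not simplifiable)
Found simplifiable subexpr at path root: (0+(((((y+z)*(2+x))+(1+(3*5)))*b)*((((a+b)+(6+6))+(z+(a*b)))*x)))
One SIMPLIFY step would give: (((((y+z)*(2+x))+(1+(3*5)))*b)*((((a+b)+(6+6))+(z+(a*b)))*x))
-> NOT in normal form.

Answer: no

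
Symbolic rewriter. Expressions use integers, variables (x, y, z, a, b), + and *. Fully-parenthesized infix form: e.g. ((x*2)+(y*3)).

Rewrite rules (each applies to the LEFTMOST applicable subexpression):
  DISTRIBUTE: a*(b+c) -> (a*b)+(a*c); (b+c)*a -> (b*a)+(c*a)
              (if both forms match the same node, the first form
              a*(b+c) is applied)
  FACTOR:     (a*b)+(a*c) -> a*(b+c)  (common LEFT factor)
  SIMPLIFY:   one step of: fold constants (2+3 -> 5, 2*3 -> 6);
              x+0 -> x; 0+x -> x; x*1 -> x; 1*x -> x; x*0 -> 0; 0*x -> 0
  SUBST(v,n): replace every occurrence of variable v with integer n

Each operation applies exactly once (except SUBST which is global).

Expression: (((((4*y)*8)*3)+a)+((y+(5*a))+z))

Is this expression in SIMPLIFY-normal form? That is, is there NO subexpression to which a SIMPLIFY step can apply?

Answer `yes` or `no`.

Expression: (((((4*y)*8)*3)+a)+((y+(5*a))+z))
Scanning for simplifiable subexpressions (pre-order)...
  at root: (((((4*y)*8)*3)+a)+((y+(5*a))+z)) (not simplifiable)
  at L: ((((4*y)*8)*3)+a) (not simplifiable)
  at LL: (((4*y)*8)*3) (not simplifiable)
  at LLL: ((4*y)*8) (not simplifiable)
  at LLLL: (4*y) (not simplifiable)
  at R: ((y+(5*a))+z) (not simplifiable)
  at RL: (y+(5*a)) (not simplifiable)
  at RLR: (5*a) (not simplifiable)
Result: no simplifiable subexpression found -> normal form.

Answer: yes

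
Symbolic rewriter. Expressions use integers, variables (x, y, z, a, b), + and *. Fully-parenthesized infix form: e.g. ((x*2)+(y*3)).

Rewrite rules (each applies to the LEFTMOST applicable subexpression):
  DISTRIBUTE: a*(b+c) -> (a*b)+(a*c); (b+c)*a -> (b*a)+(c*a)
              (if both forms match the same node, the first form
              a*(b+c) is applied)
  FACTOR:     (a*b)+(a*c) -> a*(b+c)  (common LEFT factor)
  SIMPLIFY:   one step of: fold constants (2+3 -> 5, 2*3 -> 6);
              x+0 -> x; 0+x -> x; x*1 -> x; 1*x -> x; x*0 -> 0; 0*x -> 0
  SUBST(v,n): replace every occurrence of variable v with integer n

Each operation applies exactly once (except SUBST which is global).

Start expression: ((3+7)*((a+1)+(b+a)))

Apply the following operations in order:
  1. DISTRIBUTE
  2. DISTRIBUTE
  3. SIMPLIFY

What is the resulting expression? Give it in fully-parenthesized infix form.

Start: ((3+7)*((a+1)+(b+a)))
Apply DISTRIBUTE at root (target: ((3+7)*((a+1)+(b+a)))): ((3+7)*((a+1)+(b+a))) -> (((3+7)*(a+1))+((3+7)*(b+a)))
Apply DISTRIBUTE at L (target: ((3+7)*(a+1))): (((3+7)*(a+1))+((3+7)*(b+a))) -> ((((3+7)*a)+((3+7)*1))+((3+7)*(b+a)))
Apply SIMPLIFY at LLL (target: (3+7)): ((((3+7)*a)+((3+7)*1))+((3+7)*(b+a))) -> (((10*a)+((3+7)*1))+((3+7)*(b+a)))

Answer: (((10*a)+((3+7)*1))+((3+7)*(b+a)))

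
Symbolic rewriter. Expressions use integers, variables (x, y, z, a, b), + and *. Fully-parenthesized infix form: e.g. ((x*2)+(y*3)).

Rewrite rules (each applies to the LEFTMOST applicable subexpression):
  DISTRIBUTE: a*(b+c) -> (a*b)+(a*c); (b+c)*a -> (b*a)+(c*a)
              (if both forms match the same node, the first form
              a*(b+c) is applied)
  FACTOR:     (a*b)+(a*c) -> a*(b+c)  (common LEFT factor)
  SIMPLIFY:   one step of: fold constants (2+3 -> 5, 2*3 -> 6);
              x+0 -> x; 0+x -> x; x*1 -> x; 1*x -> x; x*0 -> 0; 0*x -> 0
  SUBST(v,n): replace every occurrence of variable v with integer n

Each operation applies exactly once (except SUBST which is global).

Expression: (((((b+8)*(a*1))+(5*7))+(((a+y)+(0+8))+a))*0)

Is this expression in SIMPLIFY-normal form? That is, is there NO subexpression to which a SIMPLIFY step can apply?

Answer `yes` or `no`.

Expression: (((((b+8)*(a*1))+(5*7))+(((a+y)+(0+8))+a))*0)
Scanning for simplifiable subexpressions (pre-order)...
  at root: (((((b+8)*(a*1))+(5*7))+(((a+y)+(0+8))+a))*0) (SIMPLIFIABLE)
  at L: ((((b+8)*(a*1))+(5*7))+(((a+y)+(0+8))+a)) (not simplifiable)
  at LL: (((b+8)*(a*1))+(5*7)) (not simplifiable)
  at LLL: ((b+8)*(a*1)) (not simplifiable)
  at LLLL: (b+8) (not simplifiable)
  at LLLR: (a*1) (SIMPLIFIABLE)
  at LLR: (5*7) (SIMPLIFIABLE)
  at LR: (((a+y)+(0+8))+a) (not simplifiable)
  at LRL: ((a+y)+(0+8)) (not simplifiable)
  at LRLL: (a+y) (not simplifiable)
  at LRLR: (0+8) (SIMPLIFIABLE)
Found simplifiable subexpr at path root: (((((b+8)*(a*1))+(5*7))+(((a+y)+(0+8))+a))*0)
One SIMPLIFY step would give: 0
-> NOT in normal form.

Answer: no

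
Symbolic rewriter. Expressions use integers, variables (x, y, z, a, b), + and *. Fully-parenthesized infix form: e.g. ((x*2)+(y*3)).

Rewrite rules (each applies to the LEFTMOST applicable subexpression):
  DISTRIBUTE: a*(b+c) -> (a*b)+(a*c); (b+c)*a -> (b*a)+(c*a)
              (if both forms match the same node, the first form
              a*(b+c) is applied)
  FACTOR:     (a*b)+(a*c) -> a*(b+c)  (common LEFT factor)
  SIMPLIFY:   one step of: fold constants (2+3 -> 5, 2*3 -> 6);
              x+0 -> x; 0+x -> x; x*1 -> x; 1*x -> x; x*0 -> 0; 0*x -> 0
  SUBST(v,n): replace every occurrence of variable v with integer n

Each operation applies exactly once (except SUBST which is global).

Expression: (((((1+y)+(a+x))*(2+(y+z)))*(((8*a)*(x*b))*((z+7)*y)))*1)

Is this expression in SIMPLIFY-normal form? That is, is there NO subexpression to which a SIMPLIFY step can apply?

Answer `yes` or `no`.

Answer: no

Derivation:
Expression: (((((1+y)+(a+x))*(2+(y+z)))*(((8*a)*(x*b))*((z+7)*y)))*1)
Scanning for simplifiable subexpressions (pre-order)...
  at root: (((((1+y)+(a+x))*(2+(y+z)))*(((8*a)*(x*b))*((z+7)*y)))*1) (SIMPLIFIABLE)
  at L: ((((1+y)+(a+x))*(2+(y+z)))*(((8*a)*(x*b))*((z+7)*y))) (not simplifiable)
  at LL: (((1+y)+(a+x))*(2+(y+z))) (not simplifiable)
  at LLL: ((1+y)+(a+x)) (not simplifiable)
  at LLLL: (1+y) (not simplifiable)
  at LLLR: (a+x) (not simplifiable)
  at LLR: (2+(y+z)) (not simplifiable)
  at LLRR: (y+z) (not simplifiable)
  at LR: (((8*a)*(x*b))*((z+7)*y)) (not simplifiable)
  at LRL: ((8*a)*(x*b)) (not simplifiable)
  at LRLL: (8*a) (not simplifiable)
  at LRLR: (x*b) (not simplifiable)
  at LRR: ((z+7)*y) (not simplifiable)
  at LRRL: (z+7) (not simplifiable)
Found simplifiable subexpr at path root: (((((1+y)+(a+x))*(2+(y+z)))*(((8*a)*(x*b))*((z+7)*y)))*1)
One SIMPLIFY step would give: ((((1+y)+(a+x))*(2+(y+z)))*(((8*a)*(x*b))*((z+7)*y)))
-> NOT in normal form.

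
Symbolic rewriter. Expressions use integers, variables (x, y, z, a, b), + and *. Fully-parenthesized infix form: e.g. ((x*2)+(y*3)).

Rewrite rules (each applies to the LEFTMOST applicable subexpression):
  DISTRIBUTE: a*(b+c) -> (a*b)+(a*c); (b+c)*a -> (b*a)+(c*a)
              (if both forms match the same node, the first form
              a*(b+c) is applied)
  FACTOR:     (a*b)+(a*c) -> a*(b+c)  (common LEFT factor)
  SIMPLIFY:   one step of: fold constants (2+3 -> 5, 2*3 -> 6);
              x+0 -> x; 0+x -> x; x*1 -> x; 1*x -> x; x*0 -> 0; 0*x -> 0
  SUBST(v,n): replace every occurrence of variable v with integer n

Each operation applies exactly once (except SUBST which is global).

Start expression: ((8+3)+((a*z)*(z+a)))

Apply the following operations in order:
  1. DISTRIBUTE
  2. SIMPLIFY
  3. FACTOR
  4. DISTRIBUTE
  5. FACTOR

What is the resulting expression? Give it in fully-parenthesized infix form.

Answer: (11+((a*z)*(z+a)))

Derivation:
Start: ((8+3)+((a*z)*(z+a)))
Apply DISTRIBUTE at R (target: ((a*z)*(z+a))): ((8+3)+((a*z)*(z+a))) -> ((8+3)+(((a*z)*z)+((a*z)*a)))
Apply SIMPLIFY at L (target: (8+3)): ((8+3)+(((a*z)*z)+((a*z)*a))) -> (11+(((a*z)*z)+((a*z)*a)))
Apply FACTOR at R (target: (((a*z)*z)+((a*z)*a))): (11+(((a*z)*z)+((a*z)*a))) -> (11+((a*z)*(z+a)))
Apply DISTRIBUTE at R (target: ((a*z)*(z+a))): (11+((a*z)*(z+a))) -> (11+(((a*z)*z)+((a*z)*a)))
Apply FACTOR at R (target: (((a*z)*z)+((a*z)*a))): (11+(((a*z)*z)+((a*z)*a))) -> (11+((a*z)*(z+a)))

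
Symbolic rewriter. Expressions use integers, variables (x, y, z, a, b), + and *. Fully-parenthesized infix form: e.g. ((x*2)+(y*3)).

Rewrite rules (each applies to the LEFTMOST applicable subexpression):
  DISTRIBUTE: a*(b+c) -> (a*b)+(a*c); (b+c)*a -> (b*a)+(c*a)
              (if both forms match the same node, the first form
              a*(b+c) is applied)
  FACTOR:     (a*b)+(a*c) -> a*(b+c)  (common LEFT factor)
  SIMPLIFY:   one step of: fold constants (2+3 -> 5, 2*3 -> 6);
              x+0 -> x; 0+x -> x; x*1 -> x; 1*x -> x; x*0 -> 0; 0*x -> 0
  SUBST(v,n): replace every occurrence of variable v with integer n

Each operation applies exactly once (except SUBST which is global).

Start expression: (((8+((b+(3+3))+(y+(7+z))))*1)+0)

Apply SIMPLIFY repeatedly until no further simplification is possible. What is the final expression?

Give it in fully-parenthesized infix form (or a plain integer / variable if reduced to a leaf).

Start: (((8+((b+(3+3))+(y+(7+z))))*1)+0)
Step 1: at root: (((8+((b+(3+3))+(y+(7+z))))*1)+0) -> ((8+((b+(3+3))+(y+(7+z))))*1); overall: (((8+((b+(3+3))+(y+(7+z))))*1)+0) -> ((8+((b+(3+3))+(y+(7+z))))*1)
Step 2: at root: ((8+((b+(3+3))+(y+(7+z))))*1) -> (8+((b+(3+3))+(y+(7+z)))); overall: ((8+((b+(3+3))+(y+(7+z))))*1) -> (8+((b+(3+3))+(y+(7+z))))
Step 3: at RLR: (3+3) -> 6; overall: (8+((b+(3+3))+(y+(7+z)))) -> (8+((b+6)+(y+(7+z))))
Fixed point: (8+((b+6)+(y+(7+z))))

Answer: (8+((b+6)+(y+(7+z))))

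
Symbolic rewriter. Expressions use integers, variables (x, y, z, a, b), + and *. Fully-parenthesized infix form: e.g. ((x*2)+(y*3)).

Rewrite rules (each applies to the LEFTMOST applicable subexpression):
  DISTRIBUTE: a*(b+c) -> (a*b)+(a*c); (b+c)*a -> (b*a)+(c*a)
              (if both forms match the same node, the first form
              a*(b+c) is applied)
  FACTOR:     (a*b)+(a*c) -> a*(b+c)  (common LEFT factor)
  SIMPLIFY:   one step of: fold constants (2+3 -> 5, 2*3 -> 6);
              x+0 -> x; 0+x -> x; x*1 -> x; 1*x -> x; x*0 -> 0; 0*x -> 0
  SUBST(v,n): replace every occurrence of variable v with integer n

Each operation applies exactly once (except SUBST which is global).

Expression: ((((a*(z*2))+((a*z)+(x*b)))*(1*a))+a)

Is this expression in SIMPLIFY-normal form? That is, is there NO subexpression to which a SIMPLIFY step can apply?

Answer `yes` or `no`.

Expression: ((((a*(z*2))+((a*z)+(x*b)))*(1*a))+a)
Scanning for simplifiable subexpressions (pre-order)...
  at root: ((((a*(z*2))+((a*z)+(x*b)))*(1*a))+a) (not simplifiable)
  at L: (((a*(z*2))+((a*z)+(x*b)))*(1*a)) (not simplifiable)
  at LL: ((a*(z*2))+((a*z)+(x*b))) (not simplifiable)
  at LLL: (a*(z*2)) (not simplifiable)
  at LLLR: (z*2) (not simplifiable)
  at LLR: ((a*z)+(x*b)) (not simplifiable)
  at LLRL: (a*z) (not simplifiable)
  at LLRR: (x*b) (not simplifiable)
  at LR: (1*a) (SIMPLIFIABLE)
Found simplifiable subexpr at path LR: (1*a)
One SIMPLIFY step would give: ((((a*(z*2))+((a*z)+(x*b)))*a)+a)
-> NOT in normal form.

Answer: no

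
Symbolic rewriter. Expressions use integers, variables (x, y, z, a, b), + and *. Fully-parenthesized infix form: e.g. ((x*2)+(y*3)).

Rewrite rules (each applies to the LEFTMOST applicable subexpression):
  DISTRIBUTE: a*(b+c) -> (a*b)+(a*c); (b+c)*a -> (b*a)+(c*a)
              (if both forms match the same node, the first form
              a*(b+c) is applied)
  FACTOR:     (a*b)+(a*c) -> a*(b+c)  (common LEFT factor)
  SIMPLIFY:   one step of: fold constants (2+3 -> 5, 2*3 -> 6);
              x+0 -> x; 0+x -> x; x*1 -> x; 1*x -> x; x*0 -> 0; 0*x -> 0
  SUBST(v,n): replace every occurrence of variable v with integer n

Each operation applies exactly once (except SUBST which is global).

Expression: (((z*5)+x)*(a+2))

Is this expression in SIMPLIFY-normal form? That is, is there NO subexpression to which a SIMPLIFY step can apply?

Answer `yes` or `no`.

Answer: yes

Derivation:
Expression: (((z*5)+x)*(a+2))
Scanning for simplifiable subexpressions (pre-order)...
  at root: (((z*5)+x)*(a+2)) (not simplifiable)
  at L: ((z*5)+x) (not simplifiable)
  at LL: (z*5) (not simplifiable)
  at R: (a+2) (not simplifiable)
Result: no simplifiable subexpression found -> normal form.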